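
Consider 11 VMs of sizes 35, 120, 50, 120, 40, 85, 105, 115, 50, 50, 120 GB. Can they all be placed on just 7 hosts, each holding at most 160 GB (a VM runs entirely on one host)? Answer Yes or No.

Yes

A valid assignment using 7 hosts:
  host 1: 120 + 40 = 160
  host 2: 120 + 35 = 155
  host 3: 120 = 120
  host 4: 115 = 115
  host 5: 105 + 50 = 155
  host 6: 85 + 50 = 135
  host 7: 50 = 50
Every load is within 160 GB, so 7 hosts suffice.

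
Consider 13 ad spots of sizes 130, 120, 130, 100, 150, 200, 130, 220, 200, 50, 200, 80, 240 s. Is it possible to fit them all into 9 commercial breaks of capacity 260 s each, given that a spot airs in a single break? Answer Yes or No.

A valid assignment using 9 commercial breaks:
  break 1: 240 = 240
  break 2: 220 = 220
  break 3: 200 + 50 = 250
  break 4: 200 = 200
  break 5: 200 = 200
  break 6: 150 + 100 = 250
  break 7: 130 + 130 = 260
  break 8: 130 + 120 = 250
  break 9: 80 = 80
Every load is within 260 s, so 9 commercial breaks suffice.

Yes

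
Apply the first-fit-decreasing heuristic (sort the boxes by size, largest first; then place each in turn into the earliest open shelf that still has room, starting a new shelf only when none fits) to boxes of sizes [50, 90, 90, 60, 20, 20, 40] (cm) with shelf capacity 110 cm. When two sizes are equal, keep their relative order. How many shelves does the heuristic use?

Sorted descending: 90, 90, 60, 50, 40, 20, 20.
  90 → shelf 1 (new)  [load 90/110]
  90 → shelf 2 (new)  [load 90/110]
  60 → shelf 3 (new)  [load 60/110]
  50 → shelf 3  [load 110/110]
  40 → shelf 4 (new)  [load 40/110]
  20 → shelf 1  [load 110/110]
  20 → shelf 2  [load 110/110]
4 shelves opened.

4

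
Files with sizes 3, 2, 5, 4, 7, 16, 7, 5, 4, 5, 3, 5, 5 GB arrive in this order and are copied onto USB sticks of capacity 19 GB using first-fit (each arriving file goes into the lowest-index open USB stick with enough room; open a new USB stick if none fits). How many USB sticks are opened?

  3 → USB stick 1 (new)  [load 3/19]
  2 → USB stick 1  [load 5/19]
  5 → USB stick 1  [load 10/19]
  4 → USB stick 1  [load 14/19]
  7 → USB stick 2 (new)  [load 7/19]
  16 → USB stick 3 (new)  [load 16/19]
  7 → USB stick 2  [load 14/19]
  5 → USB stick 1  [load 19/19]
  4 → USB stick 2  [load 18/19]
  5 → USB stick 4 (new)  [load 5/19]
  3 → USB stick 3  [load 19/19]
  5 → USB stick 4  [load 10/19]
  5 → USB stick 4  [load 15/19]
4 USB sticks opened.

4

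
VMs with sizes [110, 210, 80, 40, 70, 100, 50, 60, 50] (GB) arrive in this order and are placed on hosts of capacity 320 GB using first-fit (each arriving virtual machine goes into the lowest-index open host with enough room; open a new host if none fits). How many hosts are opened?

  110 → host 1 (new)  [load 110/320]
  210 → host 1  [load 320/320]
  80 → host 2 (new)  [load 80/320]
  40 → host 2  [load 120/320]
  70 → host 2  [load 190/320]
  100 → host 2  [load 290/320]
  50 → host 3 (new)  [load 50/320]
  60 → host 3  [load 110/320]
  50 → host 3  [load 160/320]
3 hosts opened.

3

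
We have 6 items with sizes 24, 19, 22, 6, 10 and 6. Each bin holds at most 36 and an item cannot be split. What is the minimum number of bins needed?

Total = 24 + 22 + 19 + 10 + 6 + 6 = 87.
Lower bound: ⌈87/36⌉ = 3 bins.
A packing using 3 bins:
  bin 1: 24 + 10 = 34
  bin 2: 22 + 6 + 6 = 34
  bin 3: 19 = 19
This matches the lower bound, so 3 is optimal.

3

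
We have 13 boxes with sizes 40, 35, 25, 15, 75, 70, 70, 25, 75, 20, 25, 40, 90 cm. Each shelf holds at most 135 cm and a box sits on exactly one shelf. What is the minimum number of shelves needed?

Total = 90 + 75 + 75 + 70 + 70 + 40 + 40 + 35 + 25 + 25 + 25 + 20 + 15 = 605 cm.
Lower bound: ⌈605/135⌉ = 5 shelves.
A packing using 5 shelves:
  shelf 1: 90 + 40 = 130
  shelf 2: 75 + 40 + 20 = 135
  shelf 3: 75 + 35 + 25 = 135
  shelf 4: 70 + 25 + 25 + 15 = 135
  shelf 5: 70 = 70
This matches the lower bound, so 5 is optimal.

5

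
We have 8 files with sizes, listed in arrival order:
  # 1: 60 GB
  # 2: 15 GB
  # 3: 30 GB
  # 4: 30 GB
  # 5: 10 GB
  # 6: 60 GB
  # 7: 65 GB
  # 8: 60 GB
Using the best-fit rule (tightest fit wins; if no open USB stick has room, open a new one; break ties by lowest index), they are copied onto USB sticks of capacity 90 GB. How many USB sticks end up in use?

  60 → USB stick 1 (new)  [load 60/90]
  15 → USB stick 1  [load 75/90]
  30 → USB stick 2 (new)  [load 30/90]
  30 → USB stick 2  [load 60/90]
  10 → USB stick 1  [load 85/90]
  60 → USB stick 3 (new)  [load 60/90]
  65 → USB stick 4 (new)  [load 65/90]
  60 → USB stick 5 (new)  [load 60/90]
5 USB sticks opened.

5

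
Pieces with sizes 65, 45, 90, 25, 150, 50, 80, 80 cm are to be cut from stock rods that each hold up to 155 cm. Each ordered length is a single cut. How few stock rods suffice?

4

Total = 150 + 90 + 80 + 80 + 65 + 50 + 45 + 25 = 585 cm.
Lower bound: ⌈585/155⌉ = 4 stock rods.
A packing using 4 stock rods:
  stock rod 1: 150 = 150
  stock rod 2: 90 + 65 = 155
  stock rod 3: 80 + 50 + 25 = 155
  stock rod 4: 80 + 45 = 125
This matches the lower bound, so 4 is optimal.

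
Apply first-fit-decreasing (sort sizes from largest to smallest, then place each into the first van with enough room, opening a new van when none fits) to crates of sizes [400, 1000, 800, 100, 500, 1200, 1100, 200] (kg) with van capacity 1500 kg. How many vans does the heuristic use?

4

Sorted descending: 1200, 1100, 1000, 800, 500, 400, 200, 100.
  1200 → van 1 (new)  [load 1200/1500]
  1100 → van 2 (new)  [load 1100/1500]
  1000 → van 3 (new)  [load 1000/1500]
  800 → van 4 (new)  [load 800/1500]
  500 → van 3  [load 1500/1500]
  400 → van 2  [load 1500/1500]
  200 → van 1  [load 1400/1500]
  100 → van 1  [load 1500/1500]
4 vans opened.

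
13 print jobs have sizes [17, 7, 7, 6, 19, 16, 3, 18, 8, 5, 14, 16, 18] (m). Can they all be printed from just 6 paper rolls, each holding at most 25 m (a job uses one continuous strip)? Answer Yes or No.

Total = 154 m; ⌈154/25⌉ = 7.
At least 7 paper rolls are required, but only 6 are allowed.

No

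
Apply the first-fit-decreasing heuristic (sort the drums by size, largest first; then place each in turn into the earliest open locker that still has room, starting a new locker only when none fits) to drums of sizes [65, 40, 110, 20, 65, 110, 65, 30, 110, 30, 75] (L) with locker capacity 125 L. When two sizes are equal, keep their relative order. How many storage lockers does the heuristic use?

Sorted descending: 110, 110, 110, 75, 65, 65, 65, 40, 30, 30, 20.
  110 → locker 1 (new)  [load 110/125]
  110 → locker 2 (new)  [load 110/125]
  110 → locker 3 (new)  [load 110/125]
  75 → locker 4 (new)  [load 75/125]
  65 → locker 5 (new)  [load 65/125]
  65 → locker 6 (new)  [load 65/125]
  65 → locker 7 (new)  [load 65/125]
  40 → locker 4  [load 115/125]
  30 → locker 5  [load 95/125]
  30 → locker 5  [load 125/125]
  20 → locker 6  [load 85/125]
7 storage lockers opened.

7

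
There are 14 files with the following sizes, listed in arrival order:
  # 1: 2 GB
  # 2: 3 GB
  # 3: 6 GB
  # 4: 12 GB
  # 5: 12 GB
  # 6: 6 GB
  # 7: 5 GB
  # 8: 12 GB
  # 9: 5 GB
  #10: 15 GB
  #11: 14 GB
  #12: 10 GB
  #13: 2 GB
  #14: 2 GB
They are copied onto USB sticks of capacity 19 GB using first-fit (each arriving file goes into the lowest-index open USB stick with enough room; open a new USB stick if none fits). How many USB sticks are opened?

7

  2 → USB stick 1 (new)  [load 2/19]
  3 → USB stick 1  [load 5/19]
  6 → USB stick 1  [load 11/19]
  12 → USB stick 2 (new)  [load 12/19]
  12 → USB stick 3 (new)  [load 12/19]
  6 → USB stick 1  [load 17/19]
  5 → USB stick 2  [load 17/19]
  12 → USB stick 4 (new)  [load 12/19]
  5 → USB stick 3  [load 17/19]
  15 → USB stick 5 (new)  [load 15/19]
  14 → USB stick 6 (new)  [load 14/19]
  10 → USB stick 7 (new)  [load 10/19]
  2 → USB stick 1  [load 19/19]
  2 → USB stick 2  [load 19/19]
7 USB sticks opened.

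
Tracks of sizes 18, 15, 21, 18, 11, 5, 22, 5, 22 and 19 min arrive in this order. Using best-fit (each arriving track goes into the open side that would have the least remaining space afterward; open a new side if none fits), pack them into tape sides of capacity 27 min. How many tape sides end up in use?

7

  18 → side 1 (new)  [load 18/27]
  15 → side 2 (new)  [load 15/27]
  21 → side 3 (new)  [load 21/27]
  18 → side 4 (new)  [load 18/27]
  11 → side 2  [load 26/27]
  5 → side 3  [load 26/27]
  22 → side 5 (new)  [load 22/27]
  5 → side 5  [load 27/27]
  22 → side 6 (new)  [load 22/27]
  19 → side 7 (new)  [load 19/27]
7 tape sides opened.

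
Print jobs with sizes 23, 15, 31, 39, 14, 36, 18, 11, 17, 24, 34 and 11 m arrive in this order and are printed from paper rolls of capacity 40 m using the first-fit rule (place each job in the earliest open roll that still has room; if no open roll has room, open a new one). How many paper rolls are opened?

  23 → roll 1 (new)  [load 23/40]
  15 → roll 1  [load 38/40]
  31 → roll 2 (new)  [load 31/40]
  39 → roll 3 (new)  [load 39/40]
  14 → roll 4 (new)  [load 14/40]
  36 → roll 5 (new)  [load 36/40]
  18 → roll 4  [load 32/40]
  11 → roll 6 (new)  [load 11/40]
  17 → roll 6  [load 28/40]
  24 → roll 7 (new)  [load 24/40]
  34 → roll 8 (new)  [load 34/40]
  11 → roll 6  [load 39/40]
8 paper rolls opened.

8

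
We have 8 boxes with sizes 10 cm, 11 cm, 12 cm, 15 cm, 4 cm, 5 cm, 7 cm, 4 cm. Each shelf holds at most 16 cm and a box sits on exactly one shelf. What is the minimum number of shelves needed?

5

Total = 15 + 12 + 11 + 10 + 7 + 5 + 4 + 4 = 68 cm.
Lower bound: ⌈68/16⌉ = 5 shelves.
A packing using 5 shelves:
  shelf 1: 15 = 15
  shelf 2: 12 + 4 = 16
  shelf 3: 11 + 5 = 16
  shelf 4: 10 + 4 = 14
  shelf 5: 7 = 7
This matches the lower bound, so 5 is optimal.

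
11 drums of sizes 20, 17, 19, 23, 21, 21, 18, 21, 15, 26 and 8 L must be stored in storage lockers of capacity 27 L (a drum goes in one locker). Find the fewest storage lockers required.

10

Total = 26 + 23 + 21 + 21 + 21 + 20 + 19 + 18 + 17 + 15 + 8 = 209 L.
Lower bound: ⌈209/27⌉ = 8 storage lockers.
Also, 10 drums each exceed 27/2 L, and no two of those can share a locker, so at least 10 storage lockers are needed.
A packing using 10 storage lockers:
  locker 1: 26 = 26
  locker 2: 23 = 23
  locker 3: 21 = 21
  locker 4: 21 = 21
  locker 5: 21 = 21
  locker 6: 20 = 20
  locker 7: 19 + 8 = 27
  locker 8: 18 = 18
  locker 9: 17 = 17
  locker 10: 15 = 15
This matches the lower bound, so 10 is optimal.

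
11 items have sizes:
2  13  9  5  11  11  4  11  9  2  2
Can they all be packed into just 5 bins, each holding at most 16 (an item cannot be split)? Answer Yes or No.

Total = 79; ⌈79/16⌉ = 5.
6 items each exceed half the capacity and cannot share a bin, forcing at least 6 bins.
At least 6 bins are required, but only 5 are allowed.

No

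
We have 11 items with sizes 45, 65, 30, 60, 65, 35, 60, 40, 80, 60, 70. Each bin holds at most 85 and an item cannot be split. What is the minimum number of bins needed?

9

Total = 80 + 70 + 65 + 65 + 60 + 60 + 60 + 45 + 40 + 35 + 30 = 610.
Lower bound: ⌈610/85⌉ = 8 bins.
A packing using 9 bins:
  bin 1: 80 = 80
  bin 2: 70 = 70
  bin 3: 65 = 65
  bin 4: 65 = 65
  bin 5: 60 = 60
  bin 6: 60 = 60
  bin 7: 60 = 60
  bin 8: 45 + 40 = 85
  bin 9: 35 + 30 = 65
No arrangement into 8 bins stays within capacity, so 9 is optimal.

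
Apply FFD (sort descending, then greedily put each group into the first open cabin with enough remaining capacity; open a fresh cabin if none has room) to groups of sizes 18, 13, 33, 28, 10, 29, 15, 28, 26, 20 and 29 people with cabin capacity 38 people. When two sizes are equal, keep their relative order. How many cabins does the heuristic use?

8

Sorted descending: 33, 29, 29, 28, 28, 26, 20, 18, 15, 13, 10.
  33 → cabin 1 (new)  [load 33/38]
  29 → cabin 2 (new)  [load 29/38]
  29 → cabin 3 (new)  [load 29/38]
  28 → cabin 4 (new)  [load 28/38]
  28 → cabin 5 (new)  [load 28/38]
  26 → cabin 6 (new)  [load 26/38]
  20 → cabin 7 (new)  [load 20/38]
  18 → cabin 7  [load 38/38]
  15 → cabin 8 (new)  [load 15/38]
  13 → cabin 8  [load 28/38]
  10 → cabin 4  [load 38/38]
8 cabins opened.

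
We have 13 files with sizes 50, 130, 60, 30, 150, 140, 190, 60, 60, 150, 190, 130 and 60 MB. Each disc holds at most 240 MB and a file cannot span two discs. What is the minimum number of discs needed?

Total = 190 + 190 + 150 + 150 + 140 + 130 + 130 + 60 + 60 + 60 + 60 + 50 + 30 = 1400 MB.
Lower bound: ⌈1400/240⌉ = 6 discs.
Also, 7 files each exceed 120 MB, and no two of those can share a disc, so at least 7 discs are needed.
A packing using 7 discs:
  disc 1: 190 + 50 = 240
  disc 2: 190 + 30 = 220
  disc 3: 150 + 60 = 210
  disc 4: 150 + 60 = 210
  disc 5: 140 + 60 = 200
  disc 6: 130 + 60 = 190
  disc 7: 130 = 130
This matches the lower bound, so 7 is optimal.

7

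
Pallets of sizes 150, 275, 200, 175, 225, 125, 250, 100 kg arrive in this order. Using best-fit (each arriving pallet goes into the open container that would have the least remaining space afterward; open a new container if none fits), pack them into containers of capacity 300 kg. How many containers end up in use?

  150 → container 1 (new)  [load 150/300]
  275 → container 2 (new)  [load 275/300]
  200 → container 3 (new)  [load 200/300]
  175 → container 4 (new)  [load 175/300]
  225 → container 5 (new)  [load 225/300]
  125 → container 4  [load 300/300]
  250 → container 6 (new)  [load 250/300]
  100 → container 3  [load 300/300]
6 containers opened.

6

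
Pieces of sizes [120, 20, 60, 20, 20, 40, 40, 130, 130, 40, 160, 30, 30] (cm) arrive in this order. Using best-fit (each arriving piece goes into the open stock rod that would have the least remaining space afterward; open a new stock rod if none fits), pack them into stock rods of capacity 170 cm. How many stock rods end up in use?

  120 → stock rod 1 (new)  [load 120/170]
  20 → stock rod 1  [load 140/170]
  60 → stock rod 2 (new)  [load 60/170]
  20 → stock rod 1  [load 160/170]
  20 → stock rod 2  [load 80/170]
  40 → stock rod 2  [load 120/170]
  40 → stock rod 2  [load 160/170]
  130 → stock rod 3 (new)  [load 130/170]
  130 → stock rod 4 (new)  [load 130/170]
  40 → stock rod 3  [load 170/170]
  160 → stock rod 5 (new)  [load 160/170]
  30 → stock rod 4  [load 160/170]
  30 → stock rod 6 (new)  [load 30/170]
6 stock rods opened.

6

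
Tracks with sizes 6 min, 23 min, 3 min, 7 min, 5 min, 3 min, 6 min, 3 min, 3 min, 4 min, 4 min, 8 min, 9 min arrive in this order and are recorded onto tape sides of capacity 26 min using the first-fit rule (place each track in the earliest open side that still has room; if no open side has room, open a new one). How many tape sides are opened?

4

  6 → side 1 (new)  [load 6/26]
  23 → side 2 (new)  [load 23/26]
  3 → side 1  [load 9/26]
  7 → side 1  [load 16/26]
  5 → side 1  [load 21/26]
  3 → side 1  [load 24/26]
  6 → side 3 (new)  [load 6/26]
  3 → side 2  [load 26/26]
  3 → side 3  [load 9/26]
  4 → side 3  [load 13/26]
  4 → side 3  [load 17/26]
  8 → side 3  [load 25/26]
  9 → side 4 (new)  [load 9/26]
4 tape sides opened.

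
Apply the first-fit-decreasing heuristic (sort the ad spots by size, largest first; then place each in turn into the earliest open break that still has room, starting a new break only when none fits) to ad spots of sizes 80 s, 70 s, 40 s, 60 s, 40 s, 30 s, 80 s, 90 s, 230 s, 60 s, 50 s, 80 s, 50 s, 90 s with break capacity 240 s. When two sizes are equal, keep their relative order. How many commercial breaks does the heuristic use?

Sorted descending: 230, 90, 90, 80, 80, 80, 70, 60, 60, 50, 50, 40, 40, 30.
  230 → break 1 (new)  [load 230/240]
  90 → break 2 (new)  [load 90/240]
  90 → break 2  [load 180/240]
  80 → break 3 (new)  [load 80/240]
  80 → break 3  [load 160/240]
  80 → break 3  [load 240/240]
  70 → break 4 (new)  [load 70/240]
  60 → break 2  [load 240/240]
  60 → break 4  [load 130/240]
  50 → break 4  [load 180/240]
  50 → break 4  [load 230/240]
  40 → break 5 (new)  [load 40/240]
  40 → break 5  [load 80/240]
  30 → break 5  [load 110/240]
5 commercial breaks opened.

5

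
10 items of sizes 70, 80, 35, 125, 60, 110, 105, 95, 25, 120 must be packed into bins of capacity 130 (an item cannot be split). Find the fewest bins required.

7

Total = 125 + 120 + 110 + 105 + 95 + 80 + 70 + 60 + 35 + 25 = 825.
Lower bound: ⌈825/130⌉ = 7 bins.
A packing using 7 bins:
  bin 1: 125 = 125
  bin 2: 120 = 120
  bin 3: 110 = 110
  bin 4: 105 + 25 = 130
  bin 5: 95 + 35 = 130
  bin 6: 80 = 80
  bin 7: 70 + 60 = 130
This matches the lower bound, so 7 is optimal.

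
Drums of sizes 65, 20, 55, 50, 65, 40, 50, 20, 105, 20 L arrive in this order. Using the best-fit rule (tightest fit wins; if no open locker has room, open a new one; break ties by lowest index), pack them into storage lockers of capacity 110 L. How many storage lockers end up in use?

5

  65 → locker 1 (new)  [load 65/110]
  20 → locker 1  [load 85/110]
  55 → locker 2 (new)  [load 55/110]
  50 → locker 2  [load 105/110]
  65 → locker 3 (new)  [load 65/110]
  40 → locker 3  [load 105/110]
  50 → locker 4 (new)  [load 50/110]
  20 → locker 1  [load 105/110]
  105 → locker 5 (new)  [load 105/110]
  20 → locker 4  [load 70/110]
5 storage lockers opened.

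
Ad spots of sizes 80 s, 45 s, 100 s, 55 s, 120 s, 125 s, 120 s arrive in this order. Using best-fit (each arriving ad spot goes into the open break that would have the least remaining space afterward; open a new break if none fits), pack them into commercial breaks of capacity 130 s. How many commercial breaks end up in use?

6

  80 → break 1 (new)  [load 80/130]
  45 → break 1  [load 125/130]
  100 → break 2 (new)  [load 100/130]
  55 → break 3 (new)  [load 55/130]
  120 → break 4 (new)  [load 120/130]
  125 → break 5 (new)  [load 125/130]
  120 → break 6 (new)  [load 120/130]
6 commercial breaks opened.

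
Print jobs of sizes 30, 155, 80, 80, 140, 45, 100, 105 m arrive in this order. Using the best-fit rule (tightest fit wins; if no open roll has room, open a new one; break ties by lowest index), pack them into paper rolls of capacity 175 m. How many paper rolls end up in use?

6

  30 → roll 1 (new)  [load 30/175]
  155 → roll 2 (new)  [load 155/175]
  80 → roll 1  [load 110/175]
  80 → roll 3 (new)  [load 80/175]
  140 → roll 4 (new)  [load 140/175]
  45 → roll 1  [load 155/175]
  100 → roll 5 (new)  [load 100/175]
  105 → roll 6 (new)  [load 105/175]
6 paper rolls opened.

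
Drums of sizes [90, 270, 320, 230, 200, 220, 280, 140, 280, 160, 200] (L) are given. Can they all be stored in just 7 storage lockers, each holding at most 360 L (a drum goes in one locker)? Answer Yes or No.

No

Total = 2390 L; ⌈2390/360⌉ = 7.
8 drums each exceed half the capacity and cannot share a locker, forcing at least 8 storage lockers.
At least 8 storage lockers are required, but only 7 are allowed.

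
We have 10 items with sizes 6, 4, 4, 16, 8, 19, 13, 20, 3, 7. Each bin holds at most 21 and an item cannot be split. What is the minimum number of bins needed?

Total = 20 + 19 + 16 + 13 + 8 + 7 + 6 + 4 + 4 + 3 = 100.
Lower bound: ⌈100/21⌉ = 5 bins.
A packing using 5 bins:
  bin 1: 20 = 20
  bin 2: 19 = 19
  bin 3: 16 + 4 = 20
  bin 4: 13 + 8 = 21
  bin 5: 7 + 6 + 4 + 3 = 20
This matches the lower bound, so 5 is optimal.

5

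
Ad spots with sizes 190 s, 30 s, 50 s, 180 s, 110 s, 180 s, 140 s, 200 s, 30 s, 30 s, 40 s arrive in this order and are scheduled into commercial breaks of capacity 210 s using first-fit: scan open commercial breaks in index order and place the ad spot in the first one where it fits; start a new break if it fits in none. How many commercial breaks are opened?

6

  190 → break 1 (new)  [load 190/210]
  30 → break 2 (new)  [load 30/210]
  50 → break 2  [load 80/210]
  180 → break 3 (new)  [load 180/210]
  110 → break 2  [load 190/210]
  180 → break 4 (new)  [load 180/210]
  140 → break 5 (new)  [load 140/210]
  200 → break 6 (new)  [load 200/210]
  30 → break 3  [load 210/210]
  30 → break 4  [load 210/210]
  40 → break 5  [load 180/210]
6 commercial breaks opened.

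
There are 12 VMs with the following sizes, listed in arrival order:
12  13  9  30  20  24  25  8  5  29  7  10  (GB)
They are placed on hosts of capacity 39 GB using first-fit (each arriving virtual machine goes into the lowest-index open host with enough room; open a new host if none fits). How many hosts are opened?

  12 → host 1 (new)  [load 12/39]
  13 → host 1  [load 25/39]
  9 → host 1  [load 34/39]
  30 → host 2 (new)  [load 30/39]
  20 → host 3 (new)  [load 20/39]
  24 → host 4 (new)  [load 24/39]
  25 → host 5 (new)  [load 25/39]
  8 → host 2  [load 38/39]
  5 → host 1  [load 39/39]
  29 → host 6 (new)  [load 29/39]
  7 → host 3  [load 27/39]
  10 → host 3  [load 37/39]
6 hosts opened.

6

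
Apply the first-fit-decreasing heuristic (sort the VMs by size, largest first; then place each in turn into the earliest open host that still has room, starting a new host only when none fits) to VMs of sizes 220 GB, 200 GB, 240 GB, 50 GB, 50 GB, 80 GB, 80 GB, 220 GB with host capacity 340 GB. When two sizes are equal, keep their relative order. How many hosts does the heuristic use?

4

Sorted descending: 240, 220, 220, 200, 80, 80, 50, 50.
  240 → host 1 (new)  [load 240/340]
  220 → host 2 (new)  [load 220/340]
  220 → host 3 (new)  [load 220/340]
  200 → host 4 (new)  [load 200/340]
  80 → host 1  [load 320/340]
  80 → host 2  [load 300/340]
  50 → host 3  [load 270/340]
  50 → host 3  [load 320/340]
4 hosts opened.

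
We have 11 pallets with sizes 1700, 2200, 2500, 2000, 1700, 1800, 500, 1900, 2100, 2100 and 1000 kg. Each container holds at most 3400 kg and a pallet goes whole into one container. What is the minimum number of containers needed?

8

Total = 2500 + 2200 + 2100 + 2100 + 2000 + 1900 + 1800 + 1700 + 1700 + 1000 + 500 = 19500 kg.
Lower bound: ⌈19500/3400⌉ = 6 containers.
Also, 7 pallets each exceed 1700 kg, and no two of those can share a container, so at least 7 containers are needed.
A packing using 8 containers:
  container 1: 2500 + 500 = 3000
  container 2: 2200 + 1000 = 3200
  container 3: 2100 = 2100
  container 4: 2100 = 2100
  container 5: 2000 = 2000
  container 6: 1900 = 1900
  container 7: 1800 = 1800
  container 8: 1700 + 1700 = 3400
No arrangement into 7 containers stays within capacity, so 8 is optimal.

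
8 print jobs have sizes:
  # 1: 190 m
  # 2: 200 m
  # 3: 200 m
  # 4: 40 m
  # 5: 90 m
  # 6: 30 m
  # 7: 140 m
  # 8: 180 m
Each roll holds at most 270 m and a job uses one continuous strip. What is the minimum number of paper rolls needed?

Total = 200 + 200 + 190 + 180 + 140 + 90 + 40 + 30 = 1070 m.
Lower bound: ⌈1070/270⌉ = 4 paper rolls.
Also, 5 print jobs each exceed 135 m, and no two of those can share a roll, so at least 5 paper rolls are needed.
A packing using 5 paper rolls:
  roll 1: 200 + 40 + 30 = 270
  roll 2: 200 = 200
  roll 3: 190 = 190
  roll 4: 180 + 90 = 270
  roll 5: 140 = 140
This matches the lower bound, so 5 is optimal.

5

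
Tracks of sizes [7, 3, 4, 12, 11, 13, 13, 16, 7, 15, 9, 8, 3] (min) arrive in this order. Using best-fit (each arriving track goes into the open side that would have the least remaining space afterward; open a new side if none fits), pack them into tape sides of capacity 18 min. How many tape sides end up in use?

8

  7 → side 1 (new)  [load 7/18]
  3 → side 1  [load 10/18]
  4 → side 1  [load 14/18]
  12 → side 2 (new)  [load 12/18]
  11 → side 3 (new)  [load 11/18]
  13 → side 4 (new)  [load 13/18]
  13 → side 5 (new)  [load 13/18]
  16 → side 6 (new)  [load 16/18]
  7 → side 3  [load 18/18]
  15 → side 7 (new)  [load 15/18]
  9 → side 8 (new)  [load 9/18]
  8 → side 8  [load 17/18]
  3 → side 7  [load 18/18]
8 tape sides opened.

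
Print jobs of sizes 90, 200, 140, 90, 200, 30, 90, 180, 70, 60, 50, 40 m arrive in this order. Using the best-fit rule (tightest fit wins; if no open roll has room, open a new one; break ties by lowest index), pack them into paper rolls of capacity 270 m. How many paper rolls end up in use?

5

  90 → roll 1 (new)  [load 90/270]
  200 → roll 2 (new)  [load 200/270]
  140 → roll 1  [load 230/270]
  90 → roll 3 (new)  [load 90/270]
  200 → roll 4 (new)  [load 200/270]
  30 → roll 1  [load 260/270]
  90 → roll 3  [load 180/270]
  180 → roll 5 (new)  [load 180/270]
  70 → roll 2  [load 270/270]
  60 → roll 4  [load 260/270]
  50 → roll 3  [load 230/270]
  40 → roll 3  [load 270/270]
5 paper rolls opened.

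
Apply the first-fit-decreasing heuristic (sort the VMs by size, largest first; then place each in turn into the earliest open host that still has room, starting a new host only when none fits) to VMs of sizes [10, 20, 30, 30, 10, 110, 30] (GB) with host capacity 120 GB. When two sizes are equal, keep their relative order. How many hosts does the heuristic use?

2

Sorted descending: 110, 30, 30, 30, 20, 10, 10.
  110 → host 1 (new)  [load 110/120]
  30 → host 2 (new)  [load 30/120]
  30 → host 2  [load 60/120]
  30 → host 2  [load 90/120]
  20 → host 2  [load 110/120]
  10 → host 1  [load 120/120]
  10 → host 2  [load 120/120]
2 hosts opened.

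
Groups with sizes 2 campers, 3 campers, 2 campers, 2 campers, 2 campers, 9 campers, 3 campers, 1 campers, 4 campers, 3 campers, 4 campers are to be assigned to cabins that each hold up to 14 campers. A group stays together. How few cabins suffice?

3

Total = 9 + 4 + 4 + 3 + 3 + 3 + 2 + 2 + 2 + 2 + 1 = 35 campers.
Lower bound: ⌈35/14⌉ = 3 cabins.
A packing using 3 cabins:
  cabin 1: 9 + 4 + 1 = 14
  cabin 2: 4 + 3 + 3 + 3 = 13
  cabin 3: 2 + 2 + 2 + 2 = 8
This matches the lower bound, so 3 is optimal.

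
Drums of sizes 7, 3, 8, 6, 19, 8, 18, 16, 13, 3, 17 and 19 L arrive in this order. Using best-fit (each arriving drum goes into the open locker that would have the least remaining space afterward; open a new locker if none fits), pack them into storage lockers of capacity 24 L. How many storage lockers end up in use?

7

  7 → locker 1 (new)  [load 7/24]
  3 → locker 1  [load 10/24]
  8 → locker 1  [load 18/24]
  6 → locker 1  [load 24/24]
  19 → locker 2 (new)  [load 19/24]
  8 → locker 3 (new)  [load 8/24]
  18 → locker 4 (new)  [load 18/24]
  16 → locker 3  [load 24/24]
  13 → locker 5 (new)  [load 13/24]
  3 → locker 2  [load 22/24]
  17 → locker 6 (new)  [load 17/24]
  19 → locker 7 (new)  [load 19/24]
7 storage lockers opened.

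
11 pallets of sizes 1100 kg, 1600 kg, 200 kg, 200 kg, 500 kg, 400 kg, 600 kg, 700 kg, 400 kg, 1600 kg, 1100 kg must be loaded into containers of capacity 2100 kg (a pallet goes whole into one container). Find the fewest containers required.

Total = 1600 + 1600 + 1100 + 1100 + 700 + 600 + 500 + 400 + 400 + 200 + 200 = 8400 kg.
Lower bound: ⌈8400/2100⌉ = 4 containers.
A packing using 5 containers:
  container 1: 1600 + 500 = 2100
  container 2: 1600 + 400 = 2000
  container 3: 1100 + 700 + 200 = 2000
  container 4: 1100 + 600 + 400 = 2100
  container 5: 200 = 200
No arrangement into 4 containers stays within capacity, so 5 is optimal.

5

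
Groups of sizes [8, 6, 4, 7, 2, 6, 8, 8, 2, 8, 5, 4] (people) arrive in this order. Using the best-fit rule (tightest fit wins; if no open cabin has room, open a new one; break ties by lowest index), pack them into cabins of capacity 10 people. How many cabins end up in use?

  8 → cabin 1 (new)  [load 8/10]
  6 → cabin 2 (new)  [load 6/10]
  4 → cabin 2  [load 10/10]
  7 → cabin 3 (new)  [load 7/10]
  2 → cabin 1  [load 10/10]
  6 → cabin 4 (new)  [load 6/10]
  8 → cabin 5 (new)  [load 8/10]
  8 → cabin 6 (new)  [load 8/10]
  2 → cabin 5  [load 10/10]
  8 → cabin 7 (new)  [load 8/10]
  5 → cabin 8 (new)  [load 5/10]
  4 → cabin 4  [load 10/10]
8 cabins opened.

8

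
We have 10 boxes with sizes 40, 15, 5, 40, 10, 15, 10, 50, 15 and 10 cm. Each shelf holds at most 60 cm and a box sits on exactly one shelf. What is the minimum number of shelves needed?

4

Total = 50 + 40 + 40 + 15 + 15 + 15 + 10 + 10 + 10 + 5 = 210 cm.
Lower bound: ⌈210/60⌉ = 4 shelves.
A packing using 4 shelves:
  shelf 1: 50 + 10 = 60
  shelf 2: 40 + 15 + 5 = 60
  shelf 3: 40 + 15 = 55
  shelf 4: 15 + 10 + 10 = 35
This matches the lower bound, so 4 is optimal.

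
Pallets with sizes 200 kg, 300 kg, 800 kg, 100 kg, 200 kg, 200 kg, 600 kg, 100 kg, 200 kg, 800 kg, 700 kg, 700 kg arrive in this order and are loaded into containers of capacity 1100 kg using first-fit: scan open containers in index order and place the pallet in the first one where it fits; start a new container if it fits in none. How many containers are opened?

  200 → container 1 (new)  [load 200/1100]
  300 → container 1  [load 500/1100]
  800 → container 2 (new)  [load 800/1100]
  100 → container 1  [load 600/1100]
  200 → container 1  [load 800/1100]
  200 → container 1  [load 1000/1100]
  600 → container 3 (new)  [load 600/1100]
  100 → container 1  [load 1100/1100]
  200 → container 2  [load 1000/1100]
  800 → container 4 (new)  [load 800/1100]
  700 → container 5 (new)  [load 700/1100]
  700 → container 6 (new)  [load 700/1100]
6 containers opened.

6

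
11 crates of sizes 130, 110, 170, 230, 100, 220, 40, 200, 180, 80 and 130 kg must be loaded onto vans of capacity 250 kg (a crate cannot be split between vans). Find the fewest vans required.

7

Total = 230 + 220 + 200 + 180 + 170 + 130 + 130 + 110 + 100 + 80 + 40 = 1590 kg.
Lower bound: ⌈1590/250⌉ = 7 vans.
A packing using 7 vans:
  van 1: 230 = 230
  van 2: 220 = 220
  van 3: 200 + 40 = 240
  van 4: 180 = 180
  van 5: 170 + 80 = 250
  van 6: 130 + 110 = 240
  van 7: 130 + 100 = 230
This matches the lower bound, so 7 is optimal.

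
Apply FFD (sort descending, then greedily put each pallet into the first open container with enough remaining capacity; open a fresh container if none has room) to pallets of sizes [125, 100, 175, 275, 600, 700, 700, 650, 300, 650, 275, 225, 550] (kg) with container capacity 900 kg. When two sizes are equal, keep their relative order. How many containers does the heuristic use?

Sorted descending: 700, 700, 650, 650, 600, 550, 300, 275, 275, 225, 175, 125, 100.
  700 → container 1 (new)  [load 700/900]
  700 → container 2 (new)  [load 700/900]
  650 → container 3 (new)  [load 650/900]
  650 → container 4 (new)  [load 650/900]
  600 → container 5 (new)  [load 600/900]
  550 → container 6 (new)  [load 550/900]
  300 → container 5  [load 900/900]
  275 → container 6  [load 825/900]
  275 → container 7 (new)  [load 275/900]
  225 → container 3  [load 875/900]
  175 → container 1  [load 875/900]
  125 → container 2  [load 825/900]
  100 → container 4  [load 750/900]
7 containers opened.

7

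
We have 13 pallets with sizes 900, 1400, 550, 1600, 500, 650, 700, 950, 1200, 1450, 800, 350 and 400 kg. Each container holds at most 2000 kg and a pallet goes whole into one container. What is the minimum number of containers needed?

6

Total = 1600 + 1450 + 1400 + 1200 + 950 + 900 + 800 + 700 + 650 + 550 + 500 + 400 + 350 = 11450 kg.
Lower bound: ⌈11450/2000⌉ = 6 containers.
A packing using 6 containers:
  container 1: 1600 + 400 = 2000
  container 2: 1450 + 550 = 2000
  container 3: 1400 + 500 = 1900
  container 4: 1200 + 800 = 2000
  container 5: 950 + 900 = 1850
  container 6: 700 + 650 + 350 = 1700
This matches the lower bound, so 6 is optimal.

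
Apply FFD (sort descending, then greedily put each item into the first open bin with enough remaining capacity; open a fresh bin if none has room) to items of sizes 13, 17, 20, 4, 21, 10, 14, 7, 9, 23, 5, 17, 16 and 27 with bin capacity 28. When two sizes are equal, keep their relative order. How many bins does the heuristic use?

Sorted descending: 27, 23, 21, 20, 17, 17, 16, 14, 13, 10, 9, 7, 5, 4.
  27 → bin 1 (new)  [load 27/28]
  23 → bin 2 (new)  [load 23/28]
  21 → bin 3 (new)  [load 21/28]
  20 → bin 4 (new)  [load 20/28]
  17 → bin 5 (new)  [load 17/28]
  17 → bin 6 (new)  [load 17/28]
  16 → bin 7 (new)  [load 16/28]
  14 → bin 8 (new)  [load 14/28]
  13 → bin 8  [load 27/28]
  10 → bin 5  [load 27/28]
  9 → bin 6  [load 26/28]
  7 → bin 3  [load 28/28]
  5 → bin 2  [load 28/28]
  4 → bin 4  [load 24/28]
8 bins opened.

8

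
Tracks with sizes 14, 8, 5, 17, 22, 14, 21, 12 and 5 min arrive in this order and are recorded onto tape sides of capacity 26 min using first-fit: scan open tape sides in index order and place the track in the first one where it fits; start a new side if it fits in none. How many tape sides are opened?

  14 → side 1 (new)  [load 14/26]
  8 → side 1  [load 22/26]
  5 → side 2 (new)  [load 5/26]
  17 → side 2  [load 22/26]
  22 → side 3 (new)  [load 22/26]
  14 → side 4 (new)  [load 14/26]
  21 → side 5 (new)  [load 21/26]
  12 → side 4  [load 26/26]
  5 → side 5  [load 26/26]
5 tape sides opened.

5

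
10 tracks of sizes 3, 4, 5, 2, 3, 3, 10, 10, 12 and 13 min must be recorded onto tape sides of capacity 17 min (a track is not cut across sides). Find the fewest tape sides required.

4

Total = 13 + 12 + 10 + 10 + 5 + 4 + 3 + 3 + 3 + 2 = 65 min.
Lower bound: ⌈65/17⌉ = 4 tape sides.
A packing using 4 tape sides:
  side 1: 13 + 4 = 17
  side 2: 12 + 5 = 17
  side 3: 10 + 3 + 3 = 16
  side 4: 10 + 3 + 2 = 15
This matches the lower bound, so 4 is optimal.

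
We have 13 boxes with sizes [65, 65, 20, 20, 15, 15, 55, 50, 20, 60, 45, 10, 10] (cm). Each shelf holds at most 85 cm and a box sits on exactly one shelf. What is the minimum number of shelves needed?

6

Total = 65 + 65 + 60 + 55 + 50 + 45 + 20 + 20 + 20 + 15 + 15 + 10 + 10 = 450 cm.
Lower bound: ⌈450/85⌉ = 6 shelves.
A packing using 6 shelves:
  shelf 1: 65 + 20 = 85
  shelf 2: 65 + 20 = 85
  shelf 3: 60 + 20 = 80
  shelf 4: 55 + 15 + 15 = 85
  shelf 5: 50 + 10 + 10 = 70
  shelf 6: 45 = 45
This matches the lower bound, so 6 is optimal.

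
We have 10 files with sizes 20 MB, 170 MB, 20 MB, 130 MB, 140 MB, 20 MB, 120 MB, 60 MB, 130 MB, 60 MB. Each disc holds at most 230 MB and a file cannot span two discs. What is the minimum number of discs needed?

5

Total = 170 + 140 + 130 + 130 + 120 + 60 + 60 + 20 + 20 + 20 = 870 MB.
Lower bound: ⌈870/230⌉ = 4 discs.
Also, 5 files each exceed 115 MB, and no two of those can share a disc, so at least 5 discs are needed.
A packing using 5 discs:
  disc 1: 170 + 60 = 230
  disc 2: 140 + 60 + 20 = 220
  disc 3: 130 + 20 + 20 = 170
  disc 4: 130 = 130
  disc 5: 120 = 120
This matches the lower bound, so 5 is optimal.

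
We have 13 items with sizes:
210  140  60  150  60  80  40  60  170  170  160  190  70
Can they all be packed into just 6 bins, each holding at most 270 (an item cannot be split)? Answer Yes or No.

No

Total = 1560; ⌈1560/270⌉ = 6.
7 items each exceed half the capacity and cannot share a bin, forcing at least 7 bins.
At least 7 bins are required, but only 6 are allowed.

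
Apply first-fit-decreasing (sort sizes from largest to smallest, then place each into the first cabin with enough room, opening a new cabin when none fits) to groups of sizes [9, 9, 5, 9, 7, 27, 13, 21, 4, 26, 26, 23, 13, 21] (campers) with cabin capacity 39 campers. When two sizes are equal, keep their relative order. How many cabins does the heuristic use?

Sorted descending: 27, 26, 26, 23, 21, 21, 13, 13, 9, 9, 9, 7, 5, 4.
  27 → cabin 1 (new)  [load 27/39]
  26 → cabin 2 (new)  [load 26/39]
  26 → cabin 3 (new)  [load 26/39]
  23 → cabin 4 (new)  [load 23/39]
  21 → cabin 5 (new)  [load 21/39]
  21 → cabin 6 (new)  [load 21/39]
  13 → cabin 2  [load 39/39]
  13 → cabin 3  [load 39/39]
  9 → cabin 1  [load 36/39]
  9 → cabin 4  [load 32/39]
  9 → cabin 5  [load 30/39]
  7 → cabin 4  [load 39/39]
  5 → cabin 5  [load 35/39]
  4 → cabin 5  [load 39/39]
6 cabins opened.

6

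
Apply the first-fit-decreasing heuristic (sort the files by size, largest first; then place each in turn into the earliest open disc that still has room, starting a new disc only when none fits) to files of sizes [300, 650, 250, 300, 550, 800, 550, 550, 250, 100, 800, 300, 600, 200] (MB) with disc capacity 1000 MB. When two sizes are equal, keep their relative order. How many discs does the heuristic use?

Sorted descending: 800, 800, 650, 600, 550, 550, 550, 300, 300, 300, 250, 250, 200, 100.
  800 → disc 1 (new)  [load 800/1000]
  800 → disc 2 (new)  [load 800/1000]
  650 → disc 3 (new)  [load 650/1000]
  600 → disc 4 (new)  [load 600/1000]
  550 → disc 5 (new)  [load 550/1000]
  550 → disc 6 (new)  [load 550/1000]
  550 → disc 7 (new)  [load 550/1000]
  300 → disc 3  [load 950/1000]
  300 → disc 4  [load 900/1000]
  300 → disc 5  [load 850/1000]
  250 → disc 6  [load 800/1000]
  250 → disc 7  [load 800/1000]
  200 → disc 1  [load 1000/1000]
  100 → disc 2  [load 900/1000]
7 discs opened.

7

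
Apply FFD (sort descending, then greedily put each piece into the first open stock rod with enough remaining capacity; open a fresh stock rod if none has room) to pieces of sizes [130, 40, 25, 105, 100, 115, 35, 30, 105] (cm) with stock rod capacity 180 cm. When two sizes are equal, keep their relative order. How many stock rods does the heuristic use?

5

Sorted descending: 130, 115, 105, 105, 100, 40, 35, 30, 25.
  130 → stock rod 1 (new)  [load 130/180]
  115 → stock rod 2 (new)  [load 115/180]
  105 → stock rod 3 (new)  [load 105/180]
  105 → stock rod 4 (new)  [load 105/180]
  100 → stock rod 5 (new)  [load 100/180]
  40 → stock rod 1  [load 170/180]
  35 → stock rod 2  [load 150/180]
  30 → stock rod 2  [load 180/180]
  25 → stock rod 3  [load 130/180]
5 stock rods opened.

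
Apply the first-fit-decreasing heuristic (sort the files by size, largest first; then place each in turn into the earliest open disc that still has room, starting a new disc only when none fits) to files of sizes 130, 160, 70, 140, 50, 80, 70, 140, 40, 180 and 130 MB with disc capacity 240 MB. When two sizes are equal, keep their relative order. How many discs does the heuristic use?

Sorted descending: 180, 160, 140, 140, 130, 130, 80, 70, 70, 50, 40.
  180 → disc 1 (new)  [load 180/240]
  160 → disc 2 (new)  [load 160/240]
  140 → disc 3 (new)  [load 140/240]
  140 → disc 4 (new)  [load 140/240]
  130 → disc 5 (new)  [load 130/240]
  130 → disc 6 (new)  [load 130/240]
  80 → disc 2  [load 240/240]
  70 → disc 3  [load 210/240]
  70 → disc 4  [load 210/240]
  50 → disc 1  [load 230/240]
  40 → disc 5  [load 170/240]
6 discs opened.

6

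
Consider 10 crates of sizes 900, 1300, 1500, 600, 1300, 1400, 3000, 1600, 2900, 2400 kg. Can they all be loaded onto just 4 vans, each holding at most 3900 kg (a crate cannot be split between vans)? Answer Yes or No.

Total = 16900 kg; ⌈16900/3900⌉ = 5.
At least 5 vans are required, but only 4 are allowed.

No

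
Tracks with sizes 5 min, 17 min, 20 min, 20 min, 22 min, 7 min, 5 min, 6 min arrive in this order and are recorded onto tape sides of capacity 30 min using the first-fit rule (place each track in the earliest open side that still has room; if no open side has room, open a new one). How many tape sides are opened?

4

  5 → side 1 (new)  [load 5/30]
  17 → side 1  [load 22/30]
  20 → side 2 (new)  [load 20/30]
  20 → side 3 (new)  [load 20/30]
  22 → side 4 (new)  [load 22/30]
  7 → side 1  [load 29/30]
  5 → side 2  [load 25/30]
  6 → side 3  [load 26/30]
4 tape sides opened.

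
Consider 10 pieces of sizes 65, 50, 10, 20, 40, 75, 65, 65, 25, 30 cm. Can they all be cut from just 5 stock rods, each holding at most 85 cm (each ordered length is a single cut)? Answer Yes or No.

Total = 445 cm; ⌈445/85⌉ = 6.
At least 6 stock rods are required, but only 5 are allowed.

No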